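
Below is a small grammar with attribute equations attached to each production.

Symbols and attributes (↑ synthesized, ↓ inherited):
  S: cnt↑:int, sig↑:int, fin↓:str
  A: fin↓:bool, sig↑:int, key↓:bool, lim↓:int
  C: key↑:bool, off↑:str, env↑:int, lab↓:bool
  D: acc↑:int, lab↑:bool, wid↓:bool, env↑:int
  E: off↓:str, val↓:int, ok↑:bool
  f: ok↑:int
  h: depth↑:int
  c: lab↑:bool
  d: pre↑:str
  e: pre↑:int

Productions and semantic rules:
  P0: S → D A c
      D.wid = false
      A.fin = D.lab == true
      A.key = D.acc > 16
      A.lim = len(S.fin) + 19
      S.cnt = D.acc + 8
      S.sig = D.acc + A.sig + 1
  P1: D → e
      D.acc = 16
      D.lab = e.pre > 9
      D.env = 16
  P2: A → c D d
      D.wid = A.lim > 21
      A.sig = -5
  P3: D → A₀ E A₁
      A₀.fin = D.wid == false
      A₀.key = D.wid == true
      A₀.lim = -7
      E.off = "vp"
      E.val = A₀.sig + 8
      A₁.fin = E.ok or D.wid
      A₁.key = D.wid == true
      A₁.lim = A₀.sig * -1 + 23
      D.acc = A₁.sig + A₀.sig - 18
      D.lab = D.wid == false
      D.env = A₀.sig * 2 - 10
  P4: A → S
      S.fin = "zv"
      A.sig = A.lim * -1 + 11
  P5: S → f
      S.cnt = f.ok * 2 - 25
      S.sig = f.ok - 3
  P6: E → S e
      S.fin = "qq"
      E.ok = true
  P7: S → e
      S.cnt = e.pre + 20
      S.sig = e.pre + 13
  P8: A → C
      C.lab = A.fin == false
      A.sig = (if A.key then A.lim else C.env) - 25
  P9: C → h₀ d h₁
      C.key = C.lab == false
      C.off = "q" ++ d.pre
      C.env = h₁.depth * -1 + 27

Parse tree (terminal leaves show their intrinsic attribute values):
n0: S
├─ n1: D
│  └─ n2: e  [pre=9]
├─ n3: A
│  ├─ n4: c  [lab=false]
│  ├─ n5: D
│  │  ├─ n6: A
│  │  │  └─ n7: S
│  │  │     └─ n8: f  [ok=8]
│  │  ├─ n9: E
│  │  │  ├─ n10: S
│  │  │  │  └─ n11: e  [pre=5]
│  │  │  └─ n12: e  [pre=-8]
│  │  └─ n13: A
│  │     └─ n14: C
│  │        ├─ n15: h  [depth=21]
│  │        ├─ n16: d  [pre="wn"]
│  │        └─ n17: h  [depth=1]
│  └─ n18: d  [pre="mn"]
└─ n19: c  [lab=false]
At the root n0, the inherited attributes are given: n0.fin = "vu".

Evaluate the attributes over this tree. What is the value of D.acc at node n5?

1

1. n0.fin = "vu"  [given at root]
2. n1.wid = false  [false]
3. n2.pre = 9  [terminal]
4. n1.acc = 16  [16]
5. n1.lab = false  [e.pre > 9]
6. n1.env = 16  [16]
7. n3.fin = false  [D.lab == true]
8. n3.key = false  [D.acc > 16]
9. n3.lim = 21  [len(S.fin) + 19]
10. n4.lab = false  [terminal]
11. n5.wid = false  [A.lim > 21]
12. n6.fin = true  [D.wid == false]
13. n6.key = false  [D.wid == true]
14. n6.lim = -7  [-7]
15. n7.fin = "zv"  ["zv"]
16. n8.ok = 8  [terminal]
17. n7.cnt = -9  [f.ok * 2 - 25]
18. n7.sig = 5  [f.ok - 3]
19. n6.sig = 18  [A.lim * -1 + 11]
20. n9.off = "vp"  ["vp"]
21. n9.val = 26  [A₀.sig + 8]
22. n10.fin = "qq"  ["qq"]
23. n11.pre = 5  [terminal]
24. n10.cnt = 25  [e.pre + 20]
25. n10.sig = 18  [e.pre + 13]
26. n12.pre = -8  [terminal]
27. n9.ok = true  [true]
28. n13.fin = true  [E.ok or D.wid]
29. n13.key = false  [D.wid == true]
30. n13.lim = 5  [A₀.sig * -1 + 23]
31. n14.lab = false  [A.fin == false]
32. n15.depth = 21  [terminal]
33. n16.pre = "wn"  [terminal]
34. n17.depth = 1  [terminal]
35. n14.key = true  [C.lab == false]
36. n14.off = "qwn"  ["q" ++ d.pre]
37. n14.env = 26  [h₁.depth * -1 + 27]
38. n13.sig = 1  [(if A.key then A.lim else C.env) - 25]
39. n5.acc = 1  [A₁.sig + A₀.sig - 18]
40. n5.lab = true  [D.wid == false]
41. n5.env = 26  [A₀.sig * 2 - 10]
42. n18.pre = "mn"  [terminal]
43. n3.sig = -5  [-5]
44. n19.lab = false  [terminal]
45. n0.cnt = 24  [D.acc + 8]
46. n0.sig = 12  [D.acc + A.sig + 1]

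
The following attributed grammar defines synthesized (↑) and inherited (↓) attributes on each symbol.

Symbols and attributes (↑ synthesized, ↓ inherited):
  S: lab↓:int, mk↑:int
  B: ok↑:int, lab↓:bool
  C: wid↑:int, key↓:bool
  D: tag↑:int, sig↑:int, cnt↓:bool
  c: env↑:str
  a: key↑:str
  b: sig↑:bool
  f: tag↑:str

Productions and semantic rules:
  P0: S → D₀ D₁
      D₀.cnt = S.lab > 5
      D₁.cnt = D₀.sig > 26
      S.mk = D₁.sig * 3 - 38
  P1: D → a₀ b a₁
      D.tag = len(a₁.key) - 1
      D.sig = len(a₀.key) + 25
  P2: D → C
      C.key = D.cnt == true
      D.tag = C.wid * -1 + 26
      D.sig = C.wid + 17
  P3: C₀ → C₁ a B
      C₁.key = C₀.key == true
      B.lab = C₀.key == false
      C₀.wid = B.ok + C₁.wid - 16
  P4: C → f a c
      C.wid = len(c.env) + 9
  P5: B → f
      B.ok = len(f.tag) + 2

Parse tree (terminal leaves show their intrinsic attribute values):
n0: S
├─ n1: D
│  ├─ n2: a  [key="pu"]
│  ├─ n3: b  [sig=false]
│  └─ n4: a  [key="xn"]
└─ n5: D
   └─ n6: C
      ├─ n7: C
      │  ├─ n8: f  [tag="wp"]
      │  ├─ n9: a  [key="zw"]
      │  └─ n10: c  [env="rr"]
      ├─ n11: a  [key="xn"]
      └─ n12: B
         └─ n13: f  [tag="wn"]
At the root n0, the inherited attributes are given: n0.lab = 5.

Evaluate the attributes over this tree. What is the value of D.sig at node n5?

16

1. n0.lab = 5  [given at root]
2. n1.cnt = false  [S.lab > 5]
3. n2.key = "pu"  [terminal]
4. n3.sig = false  [terminal]
5. n4.key = "xn"  [terminal]
6. n1.tag = 1  [len(a₁.key) - 1]
7. n1.sig = 27  [len(a₀.key) + 25]
8. n5.cnt = true  [D₀.sig > 26]
9. n6.key = true  [D.cnt == true]
10. n7.key = true  [C₀.key == true]
11. n8.tag = "wp"  [terminal]
12. n9.key = "zw"  [terminal]
13. n10.env = "rr"  [terminal]
14. n7.wid = 11  [len(c.env) + 9]
15. n11.key = "xn"  [terminal]
16. n12.lab = false  [C₀.key == false]
17. n13.tag = "wn"  [terminal]
18. n12.ok = 4  [len(f.tag) + 2]
19. n6.wid = -1  [B.ok + C₁.wid - 16]
20. n5.tag = 27  [C.wid * -1 + 26]
21. n5.sig = 16  [C.wid + 17]
22. n0.mk = 10  [D₁.sig * 3 - 38]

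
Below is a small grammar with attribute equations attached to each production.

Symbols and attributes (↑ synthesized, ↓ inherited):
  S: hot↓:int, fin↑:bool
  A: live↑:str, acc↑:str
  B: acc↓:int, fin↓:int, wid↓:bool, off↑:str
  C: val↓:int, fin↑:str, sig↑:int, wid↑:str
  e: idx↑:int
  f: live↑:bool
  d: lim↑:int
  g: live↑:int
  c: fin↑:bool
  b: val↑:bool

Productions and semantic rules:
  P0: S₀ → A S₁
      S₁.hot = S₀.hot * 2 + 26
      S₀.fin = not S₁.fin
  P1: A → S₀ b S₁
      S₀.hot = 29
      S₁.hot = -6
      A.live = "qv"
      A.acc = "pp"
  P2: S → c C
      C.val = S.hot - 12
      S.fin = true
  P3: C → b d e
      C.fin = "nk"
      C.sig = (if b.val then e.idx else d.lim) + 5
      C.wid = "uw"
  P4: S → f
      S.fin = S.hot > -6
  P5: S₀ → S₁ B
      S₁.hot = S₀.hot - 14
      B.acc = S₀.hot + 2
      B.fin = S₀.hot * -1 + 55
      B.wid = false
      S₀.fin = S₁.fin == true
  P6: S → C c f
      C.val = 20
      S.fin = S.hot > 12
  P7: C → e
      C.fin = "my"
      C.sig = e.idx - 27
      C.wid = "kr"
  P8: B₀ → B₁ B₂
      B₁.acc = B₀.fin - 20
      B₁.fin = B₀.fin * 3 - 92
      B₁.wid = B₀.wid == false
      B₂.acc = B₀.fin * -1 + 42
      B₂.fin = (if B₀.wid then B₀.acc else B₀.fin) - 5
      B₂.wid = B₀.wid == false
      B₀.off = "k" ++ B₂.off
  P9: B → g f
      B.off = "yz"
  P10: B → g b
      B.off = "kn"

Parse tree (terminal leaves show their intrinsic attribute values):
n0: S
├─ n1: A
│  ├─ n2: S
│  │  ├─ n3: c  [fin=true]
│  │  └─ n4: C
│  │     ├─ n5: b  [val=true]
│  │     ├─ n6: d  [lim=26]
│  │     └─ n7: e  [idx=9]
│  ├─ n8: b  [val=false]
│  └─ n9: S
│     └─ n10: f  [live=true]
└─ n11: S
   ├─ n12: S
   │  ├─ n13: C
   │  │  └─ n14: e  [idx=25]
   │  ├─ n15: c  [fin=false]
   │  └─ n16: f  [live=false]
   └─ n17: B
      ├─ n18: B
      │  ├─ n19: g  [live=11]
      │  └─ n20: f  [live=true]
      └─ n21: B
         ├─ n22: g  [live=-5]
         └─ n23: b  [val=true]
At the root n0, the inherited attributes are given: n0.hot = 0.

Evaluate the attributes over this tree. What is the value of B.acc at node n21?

13

1. n0.hot = 0  [given at root]
2. n2.hot = 29  [29]
3. n3.fin = true  [terminal]
4. n4.val = 17  [S.hot - 12]
5. n5.val = true  [terminal]
6. n6.lim = 26  [terminal]
7. n7.idx = 9  [terminal]
8. n4.fin = "nk"  ["nk"]
9. n4.sig = 14  [(if b.val then e.idx else d.lim) + 5]
10. n4.wid = "uw"  ["uw"]
11. n2.fin = true  [true]
12. n8.val = false  [terminal]
13. n9.hot = -6  [-6]
14. n10.live = true  [terminal]
15. n9.fin = false  [S.hot > -6]
16. n1.live = "qv"  ["qv"]
17. n1.acc = "pp"  ["pp"]
18. n11.hot = 26  [S₀.hot * 2 + 26]
19. n12.hot = 12  [S₀.hot - 14]
20. n13.val = 20  [20]
21. n14.idx = 25  [terminal]
22. n13.fin = "my"  ["my"]
23. n13.sig = -2  [e.idx - 27]
24. n13.wid = "kr"  ["kr"]
25. n15.fin = false  [terminal]
26. n16.live = false  [terminal]
27. n12.fin = false  [S.hot > 12]
28. n17.acc = 28  [S₀.hot + 2]
29. n17.fin = 29  [S₀.hot * -1 + 55]
30. n17.wid = false  [false]
31. n18.acc = 9  [B₀.fin - 20]
32. n18.fin = -5  [B₀.fin * 3 - 92]
33. n18.wid = true  [B₀.wid == false]
34. n19.live = 11  [terminal]
35. n20.live = true  [terminal]
36. n18.off = "yz"  ["yz"]
37. n21.acc = 13  [B₀.fin * -1 + 42]
38. n21.fin = 24  [(if B₀.wid then B₀.acc else B₀.fin) - 5]
39. n21.wid = true  [B₀.wid == false]
40. n22.live = -5  [terminal]
41. n23.val = true  [terminal]
42. n21.off = "kn"  ["kn"]
43. n17.off = "kkn"  ["k" ++ B₂.off]
44. n11.fin = false  [S₁.fin == true]
45. n0.fin = true  [not S₁.fin]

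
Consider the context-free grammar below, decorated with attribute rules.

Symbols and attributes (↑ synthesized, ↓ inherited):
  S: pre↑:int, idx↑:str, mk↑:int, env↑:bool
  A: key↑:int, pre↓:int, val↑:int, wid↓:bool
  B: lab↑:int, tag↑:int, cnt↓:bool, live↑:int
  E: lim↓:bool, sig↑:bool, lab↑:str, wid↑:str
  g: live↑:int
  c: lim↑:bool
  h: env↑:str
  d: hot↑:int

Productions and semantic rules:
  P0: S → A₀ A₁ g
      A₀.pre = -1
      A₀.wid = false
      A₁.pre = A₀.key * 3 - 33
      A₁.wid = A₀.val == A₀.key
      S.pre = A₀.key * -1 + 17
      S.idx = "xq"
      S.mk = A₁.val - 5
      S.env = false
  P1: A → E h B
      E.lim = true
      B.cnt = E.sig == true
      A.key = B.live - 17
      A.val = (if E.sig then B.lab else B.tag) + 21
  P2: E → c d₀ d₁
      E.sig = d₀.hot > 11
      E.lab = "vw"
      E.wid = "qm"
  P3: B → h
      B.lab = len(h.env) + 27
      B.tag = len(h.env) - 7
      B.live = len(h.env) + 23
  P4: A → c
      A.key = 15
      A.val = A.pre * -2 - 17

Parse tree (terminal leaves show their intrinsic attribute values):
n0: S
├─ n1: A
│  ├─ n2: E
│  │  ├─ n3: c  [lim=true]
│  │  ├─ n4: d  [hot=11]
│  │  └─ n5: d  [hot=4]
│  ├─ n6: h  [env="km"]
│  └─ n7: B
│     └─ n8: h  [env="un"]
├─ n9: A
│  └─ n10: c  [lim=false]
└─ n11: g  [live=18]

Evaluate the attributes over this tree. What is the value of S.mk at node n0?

1. n1.pre = -1  [-1]
2. n1.wid = false  [false]
3. n2.lim = true  [true]
4. n3.lim = true  [terminal]
5. n4.hot = 11  [terminal]
6. n5.hot = 4  [terminal]
7. n2.sig = false  [d₀.hot > 11]
8. n2.lab = "vw"  ["vw"]
9. n2.wid = "qm"  ["qm"]
10. n6.env = "km"  [terminal]
11. n7.cnt = false  [E.sig == true]
12. n8.env = "un"  [terminal]
13. n7.lab = 29  [len(h.env) + 27]
14. n7.tag = -5  [len(h.env) - 7]
15. n7.live = 25  [len(h.env) + 23]
16. n1.key = 8  [B.live - 17]
17. n1.val = 16  [(if E.sig then B.lab else B.tag) + 21]
18. n9.pre = -9  [A₀.key * 3 - 33]
19. n9.wid = false  [A₀.val == A₀.key]
20. n10.lim = false  [terminal]
21. n9.key = 15  [15]
22. n9.val = 1  [A.pre * -2 - 17]
23. n11.live = 18  [terminal]
24. n0.pre = 9  [A₀.key * -1 + 17]
25. n0.idx = "xq"  ["xq"]
26. n0.mk = -4  [A₁.val - 5]
27. n0.env = false  [false]

-4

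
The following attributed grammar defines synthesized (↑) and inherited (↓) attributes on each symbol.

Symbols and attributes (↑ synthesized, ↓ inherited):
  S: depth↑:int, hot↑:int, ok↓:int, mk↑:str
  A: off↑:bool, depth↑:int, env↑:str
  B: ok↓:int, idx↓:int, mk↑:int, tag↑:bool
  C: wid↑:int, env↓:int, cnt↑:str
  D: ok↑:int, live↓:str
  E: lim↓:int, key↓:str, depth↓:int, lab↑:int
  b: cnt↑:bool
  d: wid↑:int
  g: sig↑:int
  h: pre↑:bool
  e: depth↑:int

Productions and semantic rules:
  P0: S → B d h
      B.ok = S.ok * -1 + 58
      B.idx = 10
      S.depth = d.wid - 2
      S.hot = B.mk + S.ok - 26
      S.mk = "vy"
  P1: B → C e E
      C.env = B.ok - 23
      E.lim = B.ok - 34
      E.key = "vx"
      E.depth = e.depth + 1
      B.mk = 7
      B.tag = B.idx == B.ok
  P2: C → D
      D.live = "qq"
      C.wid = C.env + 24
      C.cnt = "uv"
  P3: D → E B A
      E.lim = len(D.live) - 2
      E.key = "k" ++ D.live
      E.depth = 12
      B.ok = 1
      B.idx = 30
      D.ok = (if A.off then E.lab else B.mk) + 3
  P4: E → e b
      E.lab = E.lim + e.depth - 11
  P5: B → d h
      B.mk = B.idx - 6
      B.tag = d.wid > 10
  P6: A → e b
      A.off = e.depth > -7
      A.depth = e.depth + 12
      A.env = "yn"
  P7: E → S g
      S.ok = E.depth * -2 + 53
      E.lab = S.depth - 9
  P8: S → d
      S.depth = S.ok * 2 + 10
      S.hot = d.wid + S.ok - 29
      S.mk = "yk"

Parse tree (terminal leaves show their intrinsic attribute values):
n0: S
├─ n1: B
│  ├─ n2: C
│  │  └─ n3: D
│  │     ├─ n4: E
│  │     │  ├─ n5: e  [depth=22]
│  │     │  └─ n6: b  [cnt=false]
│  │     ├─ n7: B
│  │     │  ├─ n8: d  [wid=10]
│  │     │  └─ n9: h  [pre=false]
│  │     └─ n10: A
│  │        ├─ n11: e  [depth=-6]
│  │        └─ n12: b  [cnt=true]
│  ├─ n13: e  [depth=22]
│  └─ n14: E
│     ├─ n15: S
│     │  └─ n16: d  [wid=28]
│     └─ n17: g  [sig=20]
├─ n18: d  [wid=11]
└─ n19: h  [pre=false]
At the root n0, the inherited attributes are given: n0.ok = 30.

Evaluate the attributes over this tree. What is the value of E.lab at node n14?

15

1. n0.ok = 30  [given at root]
2. n1.ok = 28  [S.ok * -1 + 58]
3. n1.idx = 10  [10]
4. n2.env = 5  [B.ok - 23]
5. n3.live = "qq"  ["qq"]
6. n4.lim = 0  [len(D.live) - 2]
7. n4.key = "kqq"  ["k" ++ D.live]
8. n4.depth = 12  [12]
9. n5.depth = 22  [terminal]
10. n6.cnt = false  [terminal]
11. n4.lab = 11  [E.lim + e.depth - 11]
12. n7.ok = 1  [1]
13. n7.idx = 30  [30]
14. n8.wid = 10  [terminal]
15. n9.pre = false  [terminal]
16. n7.mk = 24  [B.idx - 6]
17. n7.tag = false  [d.wid > 10]
18. n11.depth = -6  [terminal]
19. n12.cnt = true  [terminal]
20. n10.off = true  [e.depth > -7]
21. n10.depth = 6  [e.depth + 12]
22. n10.env = "yn"  ["yn"]
23. n3.ok = 14  [(if A.off then E.lab else B.mk) + 3]
24. n2.wid = 29  [C.env + 24]
25. n2.cnt = "uv"  ["uv"]
26. n13.depth = 22  [terminal]
27. n14.lim = -6  [B.ok - 34]
28. n14.key = "vx"  ["vx"]
29. n14.depth = 23  [e.depth + 1]
30. n15.ok = 7  [E.depth * -2 + 53]
31. n16.wid = 28  [terminal]
32. n15.depth = 24  [S.ok * 2 + 10]
33. n15.hot = 6  [d.wid + S.ok - 29]
34. n15.mk = "yk"  ["yk"]
35. n17.sig = 20  [terminal]
36. n14.lab = 15  [S.depth - 9]
37. n1.mk = 7  [7]
38. n1.tag = false  [B.idx == B.ok]
39. n18.wid = 11  [terminal]
40. n19.pre = false  [terminal]
41. n0.depth = 9  [d.wid - 2]
42. n0.hot = 11  [B.mk + S.ok - 26]
43. n0.mk = "vy"  ["vy"]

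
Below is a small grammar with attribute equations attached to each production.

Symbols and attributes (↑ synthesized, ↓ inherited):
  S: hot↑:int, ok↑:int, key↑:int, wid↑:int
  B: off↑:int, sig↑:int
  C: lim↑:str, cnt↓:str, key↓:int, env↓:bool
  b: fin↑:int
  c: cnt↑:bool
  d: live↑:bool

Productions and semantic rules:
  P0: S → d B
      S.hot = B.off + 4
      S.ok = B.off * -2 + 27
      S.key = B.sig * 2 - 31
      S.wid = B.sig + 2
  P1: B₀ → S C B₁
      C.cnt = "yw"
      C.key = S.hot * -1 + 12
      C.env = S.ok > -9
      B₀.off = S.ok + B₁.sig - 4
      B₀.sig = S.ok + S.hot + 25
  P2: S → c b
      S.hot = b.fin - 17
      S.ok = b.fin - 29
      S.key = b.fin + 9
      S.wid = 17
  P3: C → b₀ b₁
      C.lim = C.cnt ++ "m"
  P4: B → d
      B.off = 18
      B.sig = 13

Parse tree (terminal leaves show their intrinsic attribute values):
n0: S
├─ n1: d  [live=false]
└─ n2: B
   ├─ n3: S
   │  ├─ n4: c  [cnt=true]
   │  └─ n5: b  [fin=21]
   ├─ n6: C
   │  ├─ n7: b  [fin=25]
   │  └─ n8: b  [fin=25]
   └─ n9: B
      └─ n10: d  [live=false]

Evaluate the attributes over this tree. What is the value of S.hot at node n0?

5

1. n1.live = false  [terminal]
2. n4.cnt = true  [terminal]
3. n5.fin = 21  [terminal]
4. n3.hot = 4  [b.fin - 17]
5. n3.ok = -8  [b.fin - 29]
6. n3.key = 30  [b.fin + 9]
7. n3.wid = 17  [17]
8. n6.cnt = "yw"  ["yw"]
9. n6.key = 8  [S.hot * -1 + 12]
10. n6.env = true  [S.ok > -9]
11. n7.fin = 25  [terminal]
12. n8.fin = 25  [terminal]
13. n6.lim = "ywm"  [C.cnt ++ "m"]
14. n10.live = false  [terminal]
15. n9.off = 18  [18]
16. n9.sig = 13  [13]
17. n2.off = 1  [S.ok + B₁.sig - 4]
18. n2.sig = 21  [S.ok + S.hot + 25]
19. n0.hot = 5  [B.off + 4]
20. n0.ok = 25  [B.off * -2 + 27]
21. n0.key = 11  [B.sig * 2 - 31]
22. n0.wid = 23  [B.sig + 2]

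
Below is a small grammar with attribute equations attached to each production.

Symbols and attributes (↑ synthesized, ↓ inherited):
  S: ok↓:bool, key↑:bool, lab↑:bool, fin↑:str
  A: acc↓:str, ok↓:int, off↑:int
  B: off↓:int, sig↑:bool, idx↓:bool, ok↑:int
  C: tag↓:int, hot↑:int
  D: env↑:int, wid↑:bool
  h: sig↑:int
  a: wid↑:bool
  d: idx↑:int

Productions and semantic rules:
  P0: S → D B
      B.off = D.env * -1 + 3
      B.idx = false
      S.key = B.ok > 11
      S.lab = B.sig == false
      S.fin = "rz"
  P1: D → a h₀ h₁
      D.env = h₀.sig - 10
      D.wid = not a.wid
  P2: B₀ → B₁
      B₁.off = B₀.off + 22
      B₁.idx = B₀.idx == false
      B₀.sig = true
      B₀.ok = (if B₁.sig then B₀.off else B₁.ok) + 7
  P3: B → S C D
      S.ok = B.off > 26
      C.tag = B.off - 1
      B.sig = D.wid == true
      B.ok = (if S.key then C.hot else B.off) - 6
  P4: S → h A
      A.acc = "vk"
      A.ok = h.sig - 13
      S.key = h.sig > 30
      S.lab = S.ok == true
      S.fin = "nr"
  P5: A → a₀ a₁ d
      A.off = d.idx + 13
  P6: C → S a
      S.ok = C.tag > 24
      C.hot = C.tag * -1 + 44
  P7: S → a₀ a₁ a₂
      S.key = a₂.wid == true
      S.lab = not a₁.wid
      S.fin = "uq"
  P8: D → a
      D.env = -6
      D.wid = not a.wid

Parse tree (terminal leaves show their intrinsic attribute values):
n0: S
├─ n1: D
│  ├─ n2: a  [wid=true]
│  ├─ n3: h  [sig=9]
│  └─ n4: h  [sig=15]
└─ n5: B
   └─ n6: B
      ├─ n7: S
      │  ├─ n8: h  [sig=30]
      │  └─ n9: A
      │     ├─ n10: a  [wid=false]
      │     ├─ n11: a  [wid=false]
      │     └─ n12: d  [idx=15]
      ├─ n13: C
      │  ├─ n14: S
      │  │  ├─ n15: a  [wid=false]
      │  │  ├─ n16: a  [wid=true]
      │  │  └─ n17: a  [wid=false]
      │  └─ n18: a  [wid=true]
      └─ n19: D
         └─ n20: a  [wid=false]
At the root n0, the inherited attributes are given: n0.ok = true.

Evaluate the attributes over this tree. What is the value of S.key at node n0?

1. n0.ok = true  [given at root]
2. n2.wid = true  [terminal]
3. n3.sig = 9  [terminal]
4. n4.sig = 15  [terminal]
5. n1.env = -1  [h₀.sig - 10]
6. n1.wid = false  [not a.wid]
7. n5.off = 4  [D.env * -1 + 3]
8. n5.idx = false  [false]
9. n6.off = 26  [B₀.off + 22]
10. n6.idx = true  [B₀.idx == false]
11. n7.ok = false  [B.off > 26]
12. n8.sig = 30  [terminal]
13. n9.acc = "vk"  ["vk"]
14. n9.ok = 17  [h.sig - 13]
15. n10.wid = false  [terminal]
16. n11.wid = false  [terminal]
17. n12.idx = 15  [terminal]
18. n9.off = 28  [d.idx + 13]
19. n7.key = false  [h.sig > 30]
20. n7.lab = false  [S.ok == true]
21. n7.fin = "nr"  ["nr"]
22. n13.tag = 25  [B.off - 1]
23. n14.ok = true  [C.tag > 24]
24. n15.wid = false  [terminal]
25. n16.wid = true  [terminal]
26. n17.wid = false  [terminal]
27. n14.key = false  [a₂.wid == true]
28. n14.lab = false  [not a₁.wid]
29. n14.fin = "uq"  ["uq"]
30. n18.wid = true  [terminal]
31. n13.hot = 19  [C.tag * -1 + 44]
32. n20.wid = false  [terminal]
33. n19.env = -6  [-6]
34. n19.wid = true  [not a.wid]
35. n6.sig = true  [D.wid == true]
36. n6.ok = 20  [(if S.key then C.hot else B.off) - 6]
37. n5.sig = true  [true]
38. n5.ok = 11  [(if B₁.sig then B₀.off else B₁.ok) + 7]
39. n0.key = false  [B.ok > 11]
40. n0.lab = false  [B.sig == false]
41. n0.fin = "rz"  ["rz"]

false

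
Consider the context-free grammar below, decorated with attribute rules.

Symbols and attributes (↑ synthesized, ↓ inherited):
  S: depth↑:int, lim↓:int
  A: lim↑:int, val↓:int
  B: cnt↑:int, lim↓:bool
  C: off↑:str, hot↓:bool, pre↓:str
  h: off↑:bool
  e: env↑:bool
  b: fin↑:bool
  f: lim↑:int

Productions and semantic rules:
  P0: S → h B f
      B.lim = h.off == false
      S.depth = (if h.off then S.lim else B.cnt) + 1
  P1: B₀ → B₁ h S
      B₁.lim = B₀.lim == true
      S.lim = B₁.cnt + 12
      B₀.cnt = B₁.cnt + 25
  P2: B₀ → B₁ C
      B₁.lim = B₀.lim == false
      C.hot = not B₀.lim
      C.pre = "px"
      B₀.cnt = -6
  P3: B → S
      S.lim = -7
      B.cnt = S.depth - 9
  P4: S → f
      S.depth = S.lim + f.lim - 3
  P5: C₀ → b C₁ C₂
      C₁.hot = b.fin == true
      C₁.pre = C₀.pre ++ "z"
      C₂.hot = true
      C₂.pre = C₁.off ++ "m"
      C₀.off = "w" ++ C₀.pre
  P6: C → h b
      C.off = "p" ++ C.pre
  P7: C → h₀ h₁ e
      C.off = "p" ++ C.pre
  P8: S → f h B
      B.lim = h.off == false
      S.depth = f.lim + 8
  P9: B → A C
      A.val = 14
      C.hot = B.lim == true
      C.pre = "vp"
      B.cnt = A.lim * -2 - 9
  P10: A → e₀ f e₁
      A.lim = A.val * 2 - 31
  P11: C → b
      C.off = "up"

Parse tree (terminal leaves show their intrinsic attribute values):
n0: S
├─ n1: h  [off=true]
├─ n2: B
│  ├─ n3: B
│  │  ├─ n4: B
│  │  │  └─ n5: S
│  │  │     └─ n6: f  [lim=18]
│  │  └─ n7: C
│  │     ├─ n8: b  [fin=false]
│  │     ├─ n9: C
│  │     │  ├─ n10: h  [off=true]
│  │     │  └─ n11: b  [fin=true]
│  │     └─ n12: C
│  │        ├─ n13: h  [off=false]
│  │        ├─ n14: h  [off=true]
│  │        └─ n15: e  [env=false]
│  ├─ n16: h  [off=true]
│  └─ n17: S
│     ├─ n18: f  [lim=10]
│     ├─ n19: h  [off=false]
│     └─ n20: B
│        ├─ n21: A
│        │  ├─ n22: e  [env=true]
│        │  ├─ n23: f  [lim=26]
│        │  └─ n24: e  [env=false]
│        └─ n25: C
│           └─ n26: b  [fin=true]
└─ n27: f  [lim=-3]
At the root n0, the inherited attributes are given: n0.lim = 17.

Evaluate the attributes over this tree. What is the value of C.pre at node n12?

"ppxzm"

1. n0.lim = 17  [given at root]
2. n1.off = true  [terminal]
3. n2.lim = false  [h.off == false]
4. n3.lim = false  [B₀.lim == true]
5. n4.lim = true  [B₀.lim == false]
6. n5.lim = -7  [-7]
7. n6.lim = 18  [terminal]
8. n5.depth = 8  [S.lim + f.lim - 3]
9. n4.cnt = -1  [S.depth - 9]
10. n7.hot = true  [not B₀.lim]
11. n7.pre = "px"  ["px"]
12. n8.fin = false  [terminal]
13. n9.hot = false  [b.fin == true]
14. n9.pre = "pxz"  [C₀.pre ++ "z"]
15. n10.off = true  [terminal]
16. n11.fin = true  [terminal]
17. n9.off = "ppxz"  ["p" ++ C.pre]
18. n12.hot = true  [true]
19. n12.pre = "ppxzm"  [C₁.off ++ "m"]
20. n13.off = false  [terminal]
21. n14.off = true  [terminal]
22. n15.env = false  [terminal]
23. n12.off = "pppxzm"  ["p" ++ C.pre]
24. n7.off = "wpx"  ["w" ++ C₀.pre]
25. n3.cnt = -6  [-6]
26. n16.off = true  [terminal]
27. n17.lim = 6  [B₁.cnt + 12]
28. n18.lim = 10  [terminal]
29. n19.off = false  [terminal]
30. n20.lim = true  [h.off == false]
31. n21.val = 14  [14]
32. n22.env = true  [terminal]
33. n23.lim = 26  [terminal]
34. n24.env = false  [terminal]
35. n21.lim = -3  [A.val * 2 - 31]
36. n25.hot = true  [B.lim == true]
37. n25.pre = "vp"  ["vp"]
38. n26.fin = true  [terminal]
39. n25.off = "up"  ["up"]
40. n20.cnt = -3  [A.lim * -2 - 9]
41. n17.depth = 18  [f.lim + 8]
42. n2.cnt = 19  [B₁.cnt + 25]
43. n27.lim = -3  [terminal]
44. n0.depth = 18  [(if h.off then S.lim else B.cnt) + 1]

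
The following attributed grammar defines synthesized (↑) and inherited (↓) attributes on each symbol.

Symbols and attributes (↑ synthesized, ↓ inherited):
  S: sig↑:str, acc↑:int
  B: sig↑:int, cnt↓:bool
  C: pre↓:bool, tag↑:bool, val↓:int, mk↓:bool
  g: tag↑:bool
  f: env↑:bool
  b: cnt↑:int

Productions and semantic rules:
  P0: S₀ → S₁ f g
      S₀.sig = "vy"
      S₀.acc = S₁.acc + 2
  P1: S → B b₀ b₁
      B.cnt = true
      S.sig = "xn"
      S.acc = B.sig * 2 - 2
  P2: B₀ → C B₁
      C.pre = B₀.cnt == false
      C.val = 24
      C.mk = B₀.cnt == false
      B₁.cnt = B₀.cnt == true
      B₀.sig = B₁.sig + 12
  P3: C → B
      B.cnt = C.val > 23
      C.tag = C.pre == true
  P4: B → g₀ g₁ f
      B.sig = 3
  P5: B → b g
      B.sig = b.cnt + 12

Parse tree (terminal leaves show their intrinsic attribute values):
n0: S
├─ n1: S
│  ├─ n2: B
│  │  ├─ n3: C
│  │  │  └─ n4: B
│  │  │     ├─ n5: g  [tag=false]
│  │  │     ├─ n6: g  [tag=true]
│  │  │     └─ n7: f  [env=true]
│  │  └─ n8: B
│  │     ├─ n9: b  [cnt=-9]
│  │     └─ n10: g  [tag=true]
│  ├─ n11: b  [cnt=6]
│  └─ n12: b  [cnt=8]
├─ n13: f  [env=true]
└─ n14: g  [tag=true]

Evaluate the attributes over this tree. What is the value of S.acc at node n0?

30

1. n2.cnt = true  [true]
2. n3.pre = false  [B₀.cnt == false]
3. n3.val = 24  [24]
4. n3.mk = false  [B₀.cnt == false]
5. n4.cnt = true  [C.val > 23]
6. n5.tag = false  [terminal]
7. n6.tag = true  [terminal]
8. n7.env = true  [terminal]
9. n4.sig = 3  [3]
10. n3.tag = false  [C.pre == true]
11. n8.cnt = true  [B₀.cnt == true]
12. n9.cnt = -9  [terminal]
13. n10.tag = true  [terminal]
14. n8.sig = 3  [b.cnt + 12]
15. n2.sig = 15  [B₁.sig + 12]
16. n11.cnt = 6  [terminal]
17. n12.cnt = 8  [terminal]
18. n1.sig = "xn"  ["xn"]
19. n1.acc = 28  [B.sig * 2 - 2]
20. n13.env = true  [terminal]
21. n14.tag = true  [terminal]
22. n0.sig = "vy"  ["vy"]
23. n0.acc = 30  [S₁.acc + 2]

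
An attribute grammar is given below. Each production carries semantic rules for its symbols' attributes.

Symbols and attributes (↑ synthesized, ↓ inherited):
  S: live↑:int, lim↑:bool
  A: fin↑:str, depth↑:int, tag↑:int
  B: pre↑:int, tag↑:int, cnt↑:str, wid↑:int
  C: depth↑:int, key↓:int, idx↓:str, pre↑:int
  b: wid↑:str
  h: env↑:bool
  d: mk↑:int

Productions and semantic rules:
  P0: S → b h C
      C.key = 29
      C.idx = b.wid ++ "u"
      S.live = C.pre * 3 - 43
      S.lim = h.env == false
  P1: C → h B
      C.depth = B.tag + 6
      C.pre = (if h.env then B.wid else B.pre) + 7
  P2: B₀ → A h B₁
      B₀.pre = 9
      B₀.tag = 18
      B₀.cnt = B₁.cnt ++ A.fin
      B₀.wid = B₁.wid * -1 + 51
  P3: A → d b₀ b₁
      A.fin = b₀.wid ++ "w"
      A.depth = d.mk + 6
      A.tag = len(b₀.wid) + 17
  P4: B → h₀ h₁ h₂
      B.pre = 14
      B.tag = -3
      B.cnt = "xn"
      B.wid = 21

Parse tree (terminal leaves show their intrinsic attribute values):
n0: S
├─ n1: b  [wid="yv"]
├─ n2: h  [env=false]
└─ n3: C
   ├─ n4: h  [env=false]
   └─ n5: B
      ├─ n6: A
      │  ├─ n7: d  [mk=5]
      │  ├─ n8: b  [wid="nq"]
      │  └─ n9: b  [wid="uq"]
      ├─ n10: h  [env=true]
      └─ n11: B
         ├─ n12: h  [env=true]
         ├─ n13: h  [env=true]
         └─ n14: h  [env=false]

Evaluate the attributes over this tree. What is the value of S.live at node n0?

5

1. n1.wid = "yv"  [terminal]
2. n2.env = false  [terminal]
3. n3.key = 29  [29]
4. n3.idx = "yvu"  [b.wid ++ "u"]
5. n4.env = false  [terminal]
6. n7.mk = 5  [terminal]
7. n8.wid = "nq"  [terminal]
8. n9.wid = "uq"  [terminal]
9. n6.fin = "nqw"  [b₀.wid ++ "w"]
10. n6.depth = 11  [d.mk + 6]
11. n6.tag = 19  [len(b₀.wid) + 17]
12. n10.env = true  [terminal]
13. n12.env = true  [terminal]
14. n13.env = true  [terminal]
15. n14.env = false  [terminal]
16. n11.pre = 14  [14]
17. n11.tag = -3  [-3]
18. n11.cnt = "xn"  ["xn"]
19. n11.wid = 21  [21]
20. n5.pre = 9  [9]
21. n5.tag = 18  [18]
22. n5.cnt = "xnnqw"  [B₁.cnt ++ A.fin]
23. n5.wid = 30  [B₁.wid * -1 + 51]
24. n3.depth = 24  [B.tag + 6]
25. n3.pre = 16  [(if h.env then B.wid else B.pre) + 7]
26. n0.live = 5  [C.pre * 3 - 43]
27. n0.lim = true  [h.env == false]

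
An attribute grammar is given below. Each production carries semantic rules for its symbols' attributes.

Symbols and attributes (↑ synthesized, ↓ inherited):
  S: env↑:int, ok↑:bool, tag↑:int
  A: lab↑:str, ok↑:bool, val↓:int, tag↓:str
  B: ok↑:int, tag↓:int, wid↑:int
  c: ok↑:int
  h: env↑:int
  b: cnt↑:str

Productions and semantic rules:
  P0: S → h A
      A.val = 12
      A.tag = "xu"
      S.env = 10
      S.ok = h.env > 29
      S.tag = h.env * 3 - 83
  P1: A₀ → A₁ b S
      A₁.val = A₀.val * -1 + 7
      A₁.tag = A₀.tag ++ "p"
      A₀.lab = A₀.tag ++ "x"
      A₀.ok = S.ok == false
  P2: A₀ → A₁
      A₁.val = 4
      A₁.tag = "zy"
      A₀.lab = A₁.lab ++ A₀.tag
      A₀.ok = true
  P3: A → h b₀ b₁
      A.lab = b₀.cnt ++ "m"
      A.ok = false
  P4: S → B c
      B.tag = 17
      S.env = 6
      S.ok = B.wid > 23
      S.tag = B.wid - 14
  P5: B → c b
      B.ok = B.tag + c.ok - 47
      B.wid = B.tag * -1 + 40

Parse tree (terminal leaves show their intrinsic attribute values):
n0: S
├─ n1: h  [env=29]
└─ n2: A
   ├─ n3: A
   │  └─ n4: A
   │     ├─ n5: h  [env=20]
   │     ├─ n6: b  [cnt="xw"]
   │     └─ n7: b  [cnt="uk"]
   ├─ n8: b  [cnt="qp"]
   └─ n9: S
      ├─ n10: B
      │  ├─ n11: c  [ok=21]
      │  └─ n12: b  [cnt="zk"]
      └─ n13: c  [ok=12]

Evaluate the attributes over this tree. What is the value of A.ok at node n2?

true

1. n1.env = 29  [terminal]
2. n2.val = 12  [12]
3. n2.tag = "xu"  ["xu"]
4. n3.val = -5  [A₀.val * -1 + 7]
5. n3.tag = "xup"  [A₀.tag ++ "p"]
6. n4.val = 4  [4]
7. n4.tag = "zy"  ["zy"]
8. n5.env = 20  [terminal]
9. n6.cnt = "xw"  [terminal]
10. n7.cnt = "uk"  [terminal]
11. n4.lab = "xwm"  [b₀.cnt ++ "m"]
12. n4.ok = false  [false]
13. n3.lab = "xwmxup"  [A₁.lab ++ A₀.tag]
14. n3.ok = true  [true]
15. n8.cnt = "qp"  [terminal]
16. n10.tag = 17  [17]
17. n11.ok = 21  [terminal]
18. n12.cnt = "zk"  [terminal]
19. n10.ok = -9  [B.tag + c.ok - 47]
20. n10.wid = 23  [B.tag * -1 + 40]
21. n13.ok = 12  [terminal]
22. n9.env = 6  [6]
23. n9.ok = false  [B.wid > 23]
24. n9.tag = 9  [B.wid - 14]
25. n2.lab = "xux"  [A₀.tag ++ "x"]
26. n2.ok = true  [S.ok == false]
27. n0.env = 10  [10]
28. n0.ok = false  [h.env > 29]
29. n0.tag = 4  [h.env * 3 - 83]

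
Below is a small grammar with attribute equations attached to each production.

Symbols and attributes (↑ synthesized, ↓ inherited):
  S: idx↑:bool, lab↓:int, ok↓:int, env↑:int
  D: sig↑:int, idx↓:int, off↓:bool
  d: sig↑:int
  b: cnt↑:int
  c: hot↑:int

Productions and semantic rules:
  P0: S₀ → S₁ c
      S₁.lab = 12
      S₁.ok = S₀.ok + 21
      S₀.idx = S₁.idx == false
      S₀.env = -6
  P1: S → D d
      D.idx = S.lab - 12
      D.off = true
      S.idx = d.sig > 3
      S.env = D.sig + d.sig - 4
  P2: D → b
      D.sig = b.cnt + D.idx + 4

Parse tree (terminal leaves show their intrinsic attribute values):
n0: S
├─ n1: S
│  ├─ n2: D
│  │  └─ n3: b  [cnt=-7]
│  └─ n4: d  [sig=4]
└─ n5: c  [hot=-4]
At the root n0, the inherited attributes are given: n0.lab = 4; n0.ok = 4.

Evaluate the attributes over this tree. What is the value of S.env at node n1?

1. n0.lab = 4  [given at root]
2. n0.ok = 4  [given at root]
3. n1.lab = 12  [12]
4. n1.ok = 25  [S₀.ok + 21]
5. n2.idx = 0  [S.lab - 12]
6. n2.off = true  [true]
7. n3.cnt = -7  [terminal]
8. n2.sig = -3  [b.cnt + D.idx + 4]
9. n4.sig = 4  [terminal]
10. n1.idx = true  [d.sig > 3]
11. n1.env = -3  [D.sig + d.sig - 4]
12. n5.hot = -4  [terminal]
13. n0.idx = false  [S₁.idx == false]
14. n0.env = -6  [-6]

-3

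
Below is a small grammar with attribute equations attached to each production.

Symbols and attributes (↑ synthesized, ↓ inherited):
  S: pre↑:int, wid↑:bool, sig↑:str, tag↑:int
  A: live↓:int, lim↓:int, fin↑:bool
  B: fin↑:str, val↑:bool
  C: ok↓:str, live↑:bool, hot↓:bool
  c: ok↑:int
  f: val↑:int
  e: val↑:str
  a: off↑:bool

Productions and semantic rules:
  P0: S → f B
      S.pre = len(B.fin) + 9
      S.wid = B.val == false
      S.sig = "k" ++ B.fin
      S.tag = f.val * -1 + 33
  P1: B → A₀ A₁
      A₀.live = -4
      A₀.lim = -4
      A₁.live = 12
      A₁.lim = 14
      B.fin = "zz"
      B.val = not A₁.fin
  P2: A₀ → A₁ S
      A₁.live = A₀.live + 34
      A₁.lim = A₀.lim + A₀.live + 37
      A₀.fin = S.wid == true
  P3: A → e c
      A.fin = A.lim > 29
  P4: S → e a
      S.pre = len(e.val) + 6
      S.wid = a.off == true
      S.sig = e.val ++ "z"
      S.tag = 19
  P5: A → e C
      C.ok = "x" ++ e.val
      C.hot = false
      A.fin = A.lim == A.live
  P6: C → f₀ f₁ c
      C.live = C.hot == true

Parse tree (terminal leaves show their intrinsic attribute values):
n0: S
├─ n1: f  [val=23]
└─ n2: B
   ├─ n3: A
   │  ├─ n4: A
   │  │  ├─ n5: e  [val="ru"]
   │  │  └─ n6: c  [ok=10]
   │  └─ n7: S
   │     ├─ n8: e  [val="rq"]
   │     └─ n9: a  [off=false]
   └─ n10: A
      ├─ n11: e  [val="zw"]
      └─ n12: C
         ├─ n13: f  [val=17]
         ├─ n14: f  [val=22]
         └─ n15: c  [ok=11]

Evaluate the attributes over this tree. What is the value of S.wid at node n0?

false

1. n1.val = 23  [terminal]
2. n3.live = -4  [-4]
3. n3.lim = -4  [-4]
4. n4.live = 30  [A₀.live + 34]
5. n4.lim = 29  [A₀.lim + A₀.live + 37]
6. n5.val = "ru"  [terminal]
7. n6.ok = 10  [terminal]
8. n4.fin = false  [A.lim > 29]
9. n8.val = "rq"  [terminal]
10. n9.off = false  [terminal]
11. n7.pre = 8  [len(e.val) + 6]
12. n7.wid = false  [a.off == true]
13. n7.sig = "rqz"  [e.val ++ "z"]
14. n7.tag = 19  [19]
15. n3.fin = false  [S.wid == true]
16. n10.live = 12  [12]
17. n10.lim = 14  [14]
18. n11.val = "zw"  [terminal]
19. n12.ok = "xzw"  ["x" ++ e.val]
20. n12.hot = false  [false]
21. n13.val = 17  [terminal]
22. n14.val = 22  [terminal]
23. n15.ok = 11  [terminal]
24. n12.live = false  [C.hot == true]
25. n10.fin = false  [A.lim == A.live]
26. n2.fin = "zz"  ["zz"]
27. n2.val = true  [not A₁.fin]
28. n0.pre = 11  [len(B.fin) + 9]
29. n0.wid = false  [B.val == false]
30. n0.sig = "kzz"  ["k" ++ B.fin]
31. n0.tag = 10  [f.val * -1 + 33]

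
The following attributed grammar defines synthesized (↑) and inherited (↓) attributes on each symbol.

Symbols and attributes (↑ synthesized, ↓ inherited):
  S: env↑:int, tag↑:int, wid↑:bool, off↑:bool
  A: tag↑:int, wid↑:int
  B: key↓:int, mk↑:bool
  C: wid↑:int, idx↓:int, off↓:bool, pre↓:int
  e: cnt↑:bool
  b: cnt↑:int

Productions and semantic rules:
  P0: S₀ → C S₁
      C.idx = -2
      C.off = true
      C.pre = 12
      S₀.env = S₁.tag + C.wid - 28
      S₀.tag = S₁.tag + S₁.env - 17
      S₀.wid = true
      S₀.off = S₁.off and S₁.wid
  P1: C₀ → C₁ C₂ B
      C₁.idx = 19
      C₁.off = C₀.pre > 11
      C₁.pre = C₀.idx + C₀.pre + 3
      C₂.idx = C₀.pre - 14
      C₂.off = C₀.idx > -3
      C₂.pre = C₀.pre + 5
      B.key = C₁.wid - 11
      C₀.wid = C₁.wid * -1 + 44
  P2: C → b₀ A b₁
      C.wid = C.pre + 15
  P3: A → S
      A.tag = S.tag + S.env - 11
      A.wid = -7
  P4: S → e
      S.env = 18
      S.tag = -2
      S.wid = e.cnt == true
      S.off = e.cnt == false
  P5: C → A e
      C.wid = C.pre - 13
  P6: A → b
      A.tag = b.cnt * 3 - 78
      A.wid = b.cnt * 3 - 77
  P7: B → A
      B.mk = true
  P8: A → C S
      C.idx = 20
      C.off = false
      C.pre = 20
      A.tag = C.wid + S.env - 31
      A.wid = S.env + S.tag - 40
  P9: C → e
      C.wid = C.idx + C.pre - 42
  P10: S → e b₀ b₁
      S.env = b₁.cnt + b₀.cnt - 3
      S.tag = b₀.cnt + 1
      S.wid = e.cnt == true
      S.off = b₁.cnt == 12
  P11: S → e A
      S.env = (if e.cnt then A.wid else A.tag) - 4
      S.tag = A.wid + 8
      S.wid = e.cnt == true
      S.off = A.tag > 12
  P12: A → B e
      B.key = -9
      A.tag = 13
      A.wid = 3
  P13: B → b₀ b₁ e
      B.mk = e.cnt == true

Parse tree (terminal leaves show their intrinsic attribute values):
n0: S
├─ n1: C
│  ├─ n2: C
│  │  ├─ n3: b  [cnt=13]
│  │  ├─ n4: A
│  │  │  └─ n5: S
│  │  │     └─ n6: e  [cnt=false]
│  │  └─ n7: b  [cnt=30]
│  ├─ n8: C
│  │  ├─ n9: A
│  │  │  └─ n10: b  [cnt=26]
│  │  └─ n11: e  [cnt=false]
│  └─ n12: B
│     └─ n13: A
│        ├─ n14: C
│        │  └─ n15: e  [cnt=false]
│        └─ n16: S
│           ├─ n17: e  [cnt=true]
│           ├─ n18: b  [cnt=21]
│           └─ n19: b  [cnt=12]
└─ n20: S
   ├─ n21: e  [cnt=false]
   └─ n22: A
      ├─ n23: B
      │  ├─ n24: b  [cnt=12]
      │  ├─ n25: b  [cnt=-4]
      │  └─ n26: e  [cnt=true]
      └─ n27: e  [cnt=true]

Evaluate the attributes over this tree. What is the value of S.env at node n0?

1. n1.idx = -2  [-2]
2. n1.off = true  [true]
3. n1.pre = 12  [12]
4. n2.idx = 19  [19]
5. n2.off = true  [C₀.pre > 11]
6. n2.pre = 13  [C₀.idx + C₀.pre + 3]
7. n3.cnt = 13  [terminal]
8. n6.cnt = false  [terminal]
9. n5.env = 18  [18]
10. n5.tag = -2  [-2]
11. n5.wid = false  [e.cnt == true]
12. n5.off = true  [e.cnt == false]
13. n4.tag = 5  [S.tag + S.env - 11]
14. n4.wid = -7  [-7]
15. n7.cnt = 30  [terminal]
16. n2.wid = 28  [C.pre + 15]
17. n8.idx = -2  [C₀.pre - 14]
18. n8.off = true  [C₀.idx > -3]
19. n8.pre = 17  [C₀.pre + 5]
20. n10.cnt = 26  [terminal]
21. n9.tag = 0  [b.cnt * 3 - 78]
22. n9.wid = 1  [b.cnt * 3 - 77]
23. n11.cnt = false  [terminal]
24. n8.wid = 4  [C.pre - 13]
25. n12.key = 17  [C₁.wid - 11]
26. n14.idx = 20  [20]
27. n14.off = false  [false]
28. n14.pre = 20  [20]
29. n15.cnt = false  [terminal]
30. n14.wid = -2  [C.idx + C.pre - 42]
31. n17.cnt = true  [terminal]
32. n18.cnt = 21  [terminal]
33. n19.cnt = 12  [terminal]
34. n16.env = 30  [b₁.cnt + b₀.cnt - 3]
35. n16.tag = 22  [b₀.cnt + 1]
36. n16.wid = true  [e.cnt == true]
37. n16.off = true  [b₁.cnt == 12]
38. n13.tag = -3  [C.wid + S.env - 31]
39. n13.wid = 12  [S.env + S.tag - 40]
40. n12.mk = true  [true]
41. n1.wid = 16  [C₁.wid * -1 + 44]
42. n21.cnt = false  [terminal]
43. n23.key = -9  [-9]
44. n24.cnt = 12  [terminal]
45. n25.cnt = -4  [terminal]
46. n26.cnt = true  [terminal]
47. n23.mk = true  [e.cnt == true]
48. n27.cnt = true  [terminal]
49. n22.tag = 13  [13]
50. n22.wid = 3  [3]
51. n20.env = 9  [(if e.cnt then A.wid else A.tag) - 4]
52. n20.tag = 11  [A.wid + 8]
53. n20.wid = false  [e.cnt == true]
54. n20.off = true  [A.tag > 12]
55. n0.env = -1  [S₁.tag + C.wid - 28]
56. n0.tag = 3  [S₁.tag + S₁.env - 17]
57. n0.wid = true  [true]
58. n0.off = false  [S₁.off and S₁.wid]

-1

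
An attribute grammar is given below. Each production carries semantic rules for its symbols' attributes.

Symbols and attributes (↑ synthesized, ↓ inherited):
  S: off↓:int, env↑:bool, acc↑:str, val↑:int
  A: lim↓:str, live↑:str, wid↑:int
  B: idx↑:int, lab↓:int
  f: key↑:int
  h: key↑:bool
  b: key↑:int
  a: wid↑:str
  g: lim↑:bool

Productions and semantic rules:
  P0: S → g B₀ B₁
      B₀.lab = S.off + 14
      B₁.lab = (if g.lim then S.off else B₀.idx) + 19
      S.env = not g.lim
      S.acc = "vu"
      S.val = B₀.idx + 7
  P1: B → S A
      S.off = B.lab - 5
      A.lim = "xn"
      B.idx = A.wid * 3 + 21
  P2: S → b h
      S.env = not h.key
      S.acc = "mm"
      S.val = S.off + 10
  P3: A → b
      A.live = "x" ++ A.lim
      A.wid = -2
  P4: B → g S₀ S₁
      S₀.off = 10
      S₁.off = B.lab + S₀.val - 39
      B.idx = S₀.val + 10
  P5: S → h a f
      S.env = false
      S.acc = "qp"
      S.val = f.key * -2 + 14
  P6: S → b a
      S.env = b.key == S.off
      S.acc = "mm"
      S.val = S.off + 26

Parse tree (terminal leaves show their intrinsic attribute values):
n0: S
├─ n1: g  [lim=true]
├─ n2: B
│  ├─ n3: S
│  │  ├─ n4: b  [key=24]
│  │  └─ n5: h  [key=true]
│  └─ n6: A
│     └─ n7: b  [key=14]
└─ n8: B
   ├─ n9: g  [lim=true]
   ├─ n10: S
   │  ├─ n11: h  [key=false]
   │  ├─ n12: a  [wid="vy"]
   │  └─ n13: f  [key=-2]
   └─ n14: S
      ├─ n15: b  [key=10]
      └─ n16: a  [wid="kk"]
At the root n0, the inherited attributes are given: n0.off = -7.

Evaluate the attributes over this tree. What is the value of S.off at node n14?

1. n0.off = -7  [given at root]
2. n1.lim = true  [terminal]
3. n2.lab = 7  [S.off + 14]
4. n3.off = 2  [B.lab - 5]
5. n4.key = 24  [terminal]
6. n5.key = true  [terminal]
7. n3.env = false  [not h.key]
8. n3.acc = "mm"  ["mm"]
9. n3.val = 12  [S.off + 10]
10. n6.lim = "xn"  ["xn"]
11. n7.key = 14  [terminal]
12. n6.live = "xxn"  ["x" ++ A.lim]
13. n6.wid = -2  [-2]
14. n2.idx = 15  [A.wid * 3 + 21]
15. n8.lab = 12  [(if g.lim then S.off else B₀.idx) + 19]
16. n9.lim = true  [terminal]
17. n10.off = 10  [10]
18. n11.key = false  [terminal]
19. n12.wid = "vy"  [terminal]
20. n13.key = -2  [terminal]
21. n10.env = false  [false]
22. n10.acc = "qp"  ["qp"]
23. n10.val = 18  [f.key * -2 + 14]
24. n14.off = -9  [B.lab + S₀.val - 39]
25. n15.key = 10  [terminal]
26. n16.wid = "kk"  [terminal]
27. n14.env = false  [b.key == S.off]
28. n14.acc = "mm"  ["mm"]
29. n14.val = 17  [S.off + 26]
30. n8.idx = 28  [S₀.val + 10]
31. n0.env = false  [not g.lim]
32. n0.acc = "vu"  ["vu"]
33. n0.val = 22  [B₀.idx + 7]

-9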